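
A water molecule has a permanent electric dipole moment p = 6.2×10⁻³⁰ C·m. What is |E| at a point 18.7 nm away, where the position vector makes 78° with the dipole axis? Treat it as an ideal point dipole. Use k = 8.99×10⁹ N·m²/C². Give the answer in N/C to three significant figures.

At angle θ the dipole field magnitude is E = (kp/r³)·√(1 + 3cos²θ).
kp/r³ = (8.99×10⁹)(6.20×10⁻³⁰) / (1.87×10⁻⁸)³ = 8524 N/C.
√(1 + 3cos²78°) = √(1 + 3·0.0432) = √1.1297 ≈ 1.0629.
E ≈ 8524 × 1.063 = 9060 N/C.

E ≈ 9060 N/C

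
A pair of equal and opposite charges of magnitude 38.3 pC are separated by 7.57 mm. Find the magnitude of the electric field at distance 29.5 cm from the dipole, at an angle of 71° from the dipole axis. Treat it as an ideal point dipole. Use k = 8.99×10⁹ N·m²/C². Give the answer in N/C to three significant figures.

E ≈ 0.117 N/C

Dipole moment p = qd = (3.83×10⁻¹¹ C)(0.00757 m) = 2.899×10⁻¹³ C·m.
At angle θ the dipole field magnitude is E = (kp/r³)·√(1 + 3cos²θ).
kp/r³ = (8.99×10⁹)(2.899×10⁻¹³) / (0.295)³ = 0.1015 N/C.
√(1 + 3cos²71°) = √(1 + 3·0.1060) = √1.3180 ≈ 1.1480.
E ≈ 0.1015 × 1.148 = 0.1165 N/C.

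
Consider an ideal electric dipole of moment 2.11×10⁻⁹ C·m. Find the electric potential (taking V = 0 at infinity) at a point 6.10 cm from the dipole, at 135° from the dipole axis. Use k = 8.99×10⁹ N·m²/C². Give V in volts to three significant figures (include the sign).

V ≈ -3600 V

The dipole potential is V = kp cosθ / r².
V = (8.99×10⁹)(2.11×10⁻⁹)·cos135° / (0.0610)² = -3605 V.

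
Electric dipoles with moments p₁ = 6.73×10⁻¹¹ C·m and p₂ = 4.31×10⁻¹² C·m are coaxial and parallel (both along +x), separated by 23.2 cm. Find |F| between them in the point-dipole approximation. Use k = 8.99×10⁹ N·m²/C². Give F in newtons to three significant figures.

F ≈ 5.40×10⁻⁹ N

On-axis field of dipole 1 at distance r: E = 2kp₁/r³. Force on dipole 2 is F = p₂·dE/dr (gradient along axis).
dE/dr = −6kp₁/r⁴, so |F| = 6kp₁p₂/r⁴ (attractive for aligned moments).
F = 6(8.99×10⁹)(6.73×10⁻¹¹)(4.31×10⁻¹²)/(0.232)⁴ = 5.401×10⁻⁹ N.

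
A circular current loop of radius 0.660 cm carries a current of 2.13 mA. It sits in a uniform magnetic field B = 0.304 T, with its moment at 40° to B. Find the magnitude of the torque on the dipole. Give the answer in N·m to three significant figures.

τ ≈ 5.70×10⁻⁸ N·m

Magnetic moment m = IA = Iπa² = (0.00213)·π·(0.00660)² = 2.915×10⁻⁷ A·m².
Torque on a magnetic dipole: τ = mB sinθ.
τ = (2.915×10⁻⁷)(0.304)·sin40° = 5.696×10⁻⁸ N·m.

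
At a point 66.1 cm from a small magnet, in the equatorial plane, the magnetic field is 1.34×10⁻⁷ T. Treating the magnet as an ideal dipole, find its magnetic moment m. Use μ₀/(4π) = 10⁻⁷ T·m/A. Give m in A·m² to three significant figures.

In the equatorial plane B = (μ₀/4π)·m/r³, so m = Br³·4π/(μ₀).
m = (1.34×10⁻⁷)·(0.661)³ / (10⁻⁷) = 0.3870 A·m².

m ≈ 0.387 A·m²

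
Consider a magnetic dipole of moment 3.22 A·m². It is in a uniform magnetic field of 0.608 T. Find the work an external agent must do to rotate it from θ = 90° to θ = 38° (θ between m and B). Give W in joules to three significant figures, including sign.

W ≈ -1.54 J

W_ext = ΔU = −mB cosθ₂ + mB cosθ₁ = mB(cosθ₁ − cosθ₂).
W = (3.22)(0.608)·(cos90° − cos38°) = (1.958)·(-0.7880) = -1.543 J.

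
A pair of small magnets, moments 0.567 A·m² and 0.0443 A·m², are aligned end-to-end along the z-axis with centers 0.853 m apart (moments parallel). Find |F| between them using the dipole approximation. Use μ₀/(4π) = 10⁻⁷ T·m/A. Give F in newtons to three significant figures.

On-axis B of dipole 1: B = (μ₀/4π)·2m₁/r³. Force on dipole 2: F = m₂·dB/dr.
dB/dr = −(μ₀/4π)·6m₁/r⁴, so |F| = (μ₀/4π)·6m₁m₂/r⁴.
F = 6(10⁻⁷)(0.567)(0.0443)/(0.853)⁴ = 2.847×10⁻⁸ N.

F ≈ 2.85×10⁻⁸ N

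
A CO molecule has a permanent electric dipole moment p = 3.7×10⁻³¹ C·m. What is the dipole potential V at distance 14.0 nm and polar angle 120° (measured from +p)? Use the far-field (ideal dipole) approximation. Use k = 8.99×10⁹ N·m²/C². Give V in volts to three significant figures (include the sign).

V ≈ -8.49×10⁻⁶ V

The dipole potential is V = kp cosθ / r².
V = (8.99×10⁹)(3.70×10⁻³¹)·cos120° / (1.40×10⁻⁸)² = -8.485×10⁻⁶ V.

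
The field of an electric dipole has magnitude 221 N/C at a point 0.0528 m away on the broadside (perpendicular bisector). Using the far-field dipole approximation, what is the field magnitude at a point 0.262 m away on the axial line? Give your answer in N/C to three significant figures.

E ≈ 3.62 N/C

Dipole fields scale as 1/r³ in the far field.
The axial field is twice the equatorial field at the same r, so the geometry factor is 2/1.
E₂ = E₁ · (2/1) · (r₁/r₂)³ = 221 · 2 · (0.0528/0.262)³.
(r₁/r₂)³ = (0.2015)³ = 0.008185.
E₂ ≈ 3.618 N/C.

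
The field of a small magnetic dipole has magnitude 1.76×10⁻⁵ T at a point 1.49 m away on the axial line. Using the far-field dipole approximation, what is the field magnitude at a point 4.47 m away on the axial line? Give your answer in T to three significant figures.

Dipole fields scale as 1/r³ in the far field; the geometry is the same at both points.
B₂ = B₁ · (r₁/r₂)³ = 1.76×10⁻⁵ · (1.49/4.47)³.
(r₁/r₂)³ = (0.3333)³ = 0.03704.
B₂ ≈ 6.519×10⁻⁷ T.

B ≈ 6.52×10⁻⁷ T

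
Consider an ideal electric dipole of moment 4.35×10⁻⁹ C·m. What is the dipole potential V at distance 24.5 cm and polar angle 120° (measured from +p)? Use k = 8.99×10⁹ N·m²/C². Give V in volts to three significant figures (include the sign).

V ≈ -326 V

The dipole potential is V = kp cosθ / r².
V = (8.99×10⁹)(4.35×10⁻⁹)·cos120° / (0.245)² = -325.8 V.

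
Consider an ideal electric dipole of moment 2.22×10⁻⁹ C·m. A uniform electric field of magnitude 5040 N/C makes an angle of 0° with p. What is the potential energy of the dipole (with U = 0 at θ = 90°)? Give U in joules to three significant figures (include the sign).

U = −p·E = −pE cosθ.
U = −(2.22×10⁻⁹)(5040)·cos0° = -1.119×10⁻⁵ J.

U ≈ -1.12×10⁻⁵ J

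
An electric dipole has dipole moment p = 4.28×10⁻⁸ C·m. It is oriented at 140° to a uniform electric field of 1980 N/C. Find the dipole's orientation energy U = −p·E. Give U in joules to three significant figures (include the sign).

U = −p·E = −pE cosθ.
U = −(4.28×10⁻⁸)(1980)·cos140° = 6.492×10⁻⁵ J.

U ≈ 6.49×10⁻⁵ J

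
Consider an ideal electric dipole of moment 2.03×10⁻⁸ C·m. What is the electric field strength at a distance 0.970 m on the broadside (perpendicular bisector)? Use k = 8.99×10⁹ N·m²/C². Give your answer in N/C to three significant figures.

E ≈ 200 N/C

In the equatorial plane E = kp/r³.
E = (8.99×10⁹)(2.03×10⁻⁸) / (0.970)³ = 200.0 N/C.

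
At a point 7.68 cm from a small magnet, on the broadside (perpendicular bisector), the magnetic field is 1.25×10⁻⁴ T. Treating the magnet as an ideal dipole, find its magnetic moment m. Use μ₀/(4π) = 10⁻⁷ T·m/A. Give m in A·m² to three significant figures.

m ≈ 0.566 A·m²

In the equatorial plane B = (μ₀/4π)·m/r³, so m = Br³·4π/(μ₀).
m = (1.25×10⁻⁴)·(0.0768)³ / (10⁻⁷) = 0.5662 A·m².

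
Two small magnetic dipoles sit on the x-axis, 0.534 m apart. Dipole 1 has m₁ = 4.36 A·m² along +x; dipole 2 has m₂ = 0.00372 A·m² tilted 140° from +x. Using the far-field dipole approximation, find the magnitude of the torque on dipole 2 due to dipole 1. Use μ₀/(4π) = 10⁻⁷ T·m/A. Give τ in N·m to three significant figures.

Dipole B is on the axis of dipole A, so B₁ there is axial: B₁ = (μ₀/4π)·2m₁/r³ along +x.
B₁ = 2(10⁻⁷)(4.36)/(0.534)³ = 5.727×10⁻⁶ T.
τ = m₂ B₁ sinθ.
τ = (0.00372)(5.727×10⁻⁶)·sin140° = 1.369×10⁻⁸ N·m.

τ ≈ 1.37×10⁻⁸ N·m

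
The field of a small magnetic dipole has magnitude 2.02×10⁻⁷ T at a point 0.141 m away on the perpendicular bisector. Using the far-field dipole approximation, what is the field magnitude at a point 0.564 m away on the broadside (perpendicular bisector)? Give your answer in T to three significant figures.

B ≈ 3.16×10⁻⁹ T

Dipole fields scale as 1/r³ in the far field; the geometry is the same at both points.
B₂ = B₁ · (r₁/r₂)³ = 2.02×10⁻⁷ · (0.141/0.564)³.
(r₁/r₂)³ = (0.25)³ = 0.01562.
B₂ ≈ 3.156×10⁻⁹ T.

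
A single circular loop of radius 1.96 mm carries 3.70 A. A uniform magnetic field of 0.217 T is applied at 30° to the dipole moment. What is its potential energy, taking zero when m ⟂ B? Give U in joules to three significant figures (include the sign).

Magnetic moment m = IA = Iπa² = (3.70)·π·(0.00196)² = 4.465×10⁻⁵ A·m².
U = −m·B = −mB cosθ.
U = −(4.465×10⁻⁵)(0.217)·cos30° = -8.391×10⁻⁶ J.

U ≈ -8.39×10⁻⁶ J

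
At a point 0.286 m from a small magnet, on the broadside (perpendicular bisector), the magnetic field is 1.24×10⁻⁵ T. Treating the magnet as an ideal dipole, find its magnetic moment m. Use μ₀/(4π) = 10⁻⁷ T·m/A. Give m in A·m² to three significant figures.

In the equatorial plane B = (μ₀/4π)·m/r³, so m = Br³·4π/(μ₀).
m = (1.24×10⁻⁵)·(0.286)³ / (10⁻⁷) = 2.901 A·m².

m ≈ 2.90 A·m²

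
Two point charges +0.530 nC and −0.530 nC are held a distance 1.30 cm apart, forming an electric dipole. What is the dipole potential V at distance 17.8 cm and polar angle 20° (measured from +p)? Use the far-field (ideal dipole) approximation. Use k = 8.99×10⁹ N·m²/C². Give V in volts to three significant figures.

V ≈ 1.84 V

Dipole moment p = qd = (5.30×10⁻¹⁰ C)(0.0130 m) = 6.89×10⁻¹² C·m.
The dipole potential is V = kp cosθ / r².
V = (8.99×10⁹)(6.89×10⁻¹²)·cos20° / (0.178)² = 1.837 V.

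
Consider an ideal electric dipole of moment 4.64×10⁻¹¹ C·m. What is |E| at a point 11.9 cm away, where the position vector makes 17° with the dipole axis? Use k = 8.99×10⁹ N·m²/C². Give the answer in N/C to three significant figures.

At angle θ the dipole field magnitude is E = (kp/r³)·√(1 + 3cos²θ).
kp/r³ = (8.99×10⁹)(4.64×10⁻¹¹) / (0.119)³ = 247.5 N/C.
√(1 + 3cos²17°) = √(1 + 3·0.9145) = √3.7436 ≈ 1.9348.
E ≈ 247.5 × 1.935 = 478.9 N/C.

E ≈ 479 N/C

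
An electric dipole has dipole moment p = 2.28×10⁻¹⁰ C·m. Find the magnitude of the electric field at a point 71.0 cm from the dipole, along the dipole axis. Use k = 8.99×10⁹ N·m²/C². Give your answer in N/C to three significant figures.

E ≈ 11.5 N/C

On the dipole axis E = 2kp/r³.
E = 2·(8.99×10⁹)(2.28×10⁻¹⁰) / (0.710)³ = 11.45 N/C.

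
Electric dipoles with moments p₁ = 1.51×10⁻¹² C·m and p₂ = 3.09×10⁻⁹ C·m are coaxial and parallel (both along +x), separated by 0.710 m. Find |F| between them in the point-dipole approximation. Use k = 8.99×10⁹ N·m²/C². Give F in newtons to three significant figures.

F ≈ 9.90×10⁻¹⁰ N

On-axis field of dipole 1 at distance r: E = 2kp₁/r³. Force on dipole 2 is F = p₂·dE/dr (gradient along axis).
dE/dr = −6kp₁/r⁴, so |F| = 6kp₁p₂/r⁴ (attractive for aligned moments).
F = 6(8.99×10⁹)(1.51×10⁻¹²)(3.09×10⁻⁹)/(0.710)⁴ = 9.904×10⁻¹⁰ N.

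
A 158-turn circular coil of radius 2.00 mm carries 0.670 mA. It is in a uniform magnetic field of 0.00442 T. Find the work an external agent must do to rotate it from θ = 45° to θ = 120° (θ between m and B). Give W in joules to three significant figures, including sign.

W ≈ 7.10×10⁻⁹ J

m = NIA = NIπa² = 158·(6.70×10⁻⁴)·π·(0.00200)² = 1.33×10⁻⁶ A·m².
W_ext = ΔU = −mB cosθ₂ + mB cosθ₁ = mB(cosθ₁ − cosθ₂).
W = (1.33×10⁻⁶)(0.00442)·(cos45° − cos120°) = (5.879×10⁻⁹)·(+1.2071) = 7.096×10⁻⁹ J.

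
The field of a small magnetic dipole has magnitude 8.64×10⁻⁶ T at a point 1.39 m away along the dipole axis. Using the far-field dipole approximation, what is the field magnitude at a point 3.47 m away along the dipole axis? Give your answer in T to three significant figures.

B ≈ 5.55×10⁻⁷ T

Dipole fields scale as 1/r³ in the far field; the geometry is the same at both points.
B₂ = B₁ · (r₁/r₂)³ = 8.64×10⁻⁶ · (1.39/3.47)³.
(r₁/r₂)³ = (0.4006)³ = 0.06428.
B₂ ≈ 5.554×10⁻⁷ T.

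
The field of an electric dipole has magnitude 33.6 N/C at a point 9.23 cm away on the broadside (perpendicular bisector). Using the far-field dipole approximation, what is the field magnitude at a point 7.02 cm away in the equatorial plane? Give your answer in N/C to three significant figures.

Dipole fields scale as 1/r³ in the far field; the geometry is the same at both points.
E₂ = E₁ · (r₁/r₂)³ = 33.6 · (9.23/7.02)³.
(r₁/r₂)³ = (1.315)³ = 2.273.
E₂ ≈ 76.37 N/C.

E ≈ 76.4 N/C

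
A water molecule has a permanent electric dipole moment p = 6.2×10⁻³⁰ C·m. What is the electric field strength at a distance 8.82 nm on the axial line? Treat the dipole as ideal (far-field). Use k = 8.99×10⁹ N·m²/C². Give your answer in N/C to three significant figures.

On the dipole axis E = 2kp/r³.
E = 2·(8.99×10⁹)(6.20×10⁻³⁰) / (8.82×10⁻⁹)³ = 1.625×10⁵ N/C.

E ≈ 1.62×10⁵ N/C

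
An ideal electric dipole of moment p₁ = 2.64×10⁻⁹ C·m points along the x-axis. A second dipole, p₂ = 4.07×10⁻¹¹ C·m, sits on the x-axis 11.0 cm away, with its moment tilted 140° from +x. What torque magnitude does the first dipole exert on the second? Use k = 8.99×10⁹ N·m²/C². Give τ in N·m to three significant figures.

τ ≈ 9.33×10⁻⁷ N·m

The second dipole sits on the axis of the first, so the field there is axial: E₁ = 2kp₁/r³ along +x.
E₁ = 2(8.99×10⁹)(2.64×10⁻⁹)/(0.110)³ = 3.566×10⁴ N/C.
Torque on the second dipole: τ = p₂ E₁ sinθ.
τ = (4.07×10⁻¹¹)(3.566×10⁴)·sin140° = 9.330×10⁻⁷ N·m.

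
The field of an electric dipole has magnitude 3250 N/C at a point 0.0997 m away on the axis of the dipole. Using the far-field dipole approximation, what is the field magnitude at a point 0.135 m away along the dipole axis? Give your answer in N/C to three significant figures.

Dipole fields scale as 1/r³ in the far field; the geometry is the same at both points.
E₂ = E₁ · (r₁/r₂)³ = 3250 · (0.0997/0.135)³.
(r₁/r₂)³ = (0.7385)³ = 0.4028.
E₂ ≈ 1309 N/C.

E ≈ 1310 N/C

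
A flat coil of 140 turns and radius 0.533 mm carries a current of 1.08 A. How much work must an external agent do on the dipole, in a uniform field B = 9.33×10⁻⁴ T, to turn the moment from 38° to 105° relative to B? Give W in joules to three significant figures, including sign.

W ≈ 1.32×10⁻⁷ J

m = NIA = NIπa² = 140·(1.08)·π·(5.33×10⁻⁴)² = 1.349×10⁻⁴ A·m².
W_ext = ΔU = −mB cosθ₂ + mB cosθ₁ = mB(cosθ₁ − cosθ₂).
W = (1.349×10⁻⁴)(9.33×10⁻⁴)·(cos38° − cos105°) = (1.259×10⁻⁷)·(+1.0468) = 1.318×10⁻⁷ J.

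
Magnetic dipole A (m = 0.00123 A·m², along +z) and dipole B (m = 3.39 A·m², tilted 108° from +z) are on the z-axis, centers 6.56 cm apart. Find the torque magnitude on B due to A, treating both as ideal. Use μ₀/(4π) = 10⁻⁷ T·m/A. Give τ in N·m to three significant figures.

τ ≈ 2.81×10⁻⁶ N·m

Dipole B is on the axis of dipole A, so B₁ there is axial: B₁ = (μ₀/4π)·2m₁/r³ along +z.
B₁ = 2(10⁻⁷)(0.00123)/(0.0656)³ = 8.714×10⁻⁷ T.
τ = m₂ B₁ sinθ.
τ = (3.39)(8.714×10⁻⁷)·sin108° = 2.810×10⁻⁶ N·m.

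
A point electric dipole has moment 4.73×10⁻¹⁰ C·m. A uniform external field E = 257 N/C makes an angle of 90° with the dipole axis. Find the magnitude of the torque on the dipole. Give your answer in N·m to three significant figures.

Torque on an electric dipole: τ = pE sinθ.
τ = (4.73×10⁻¹⁰)(257)·sin90° = 1.216×10⁻⁷ N·m.

τ ≈ 1.22×10⁻⁷ N·m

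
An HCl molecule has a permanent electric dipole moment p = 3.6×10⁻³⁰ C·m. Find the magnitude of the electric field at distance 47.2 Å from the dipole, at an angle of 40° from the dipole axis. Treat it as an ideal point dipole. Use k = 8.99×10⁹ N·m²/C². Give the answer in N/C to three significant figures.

At angle θ the dipole field magnitude is E = (kp/r³)·√(1 + 3cos²θ).
kp/r³ = (8.99×10⁹)(3.60×10⁻³⁰) / (4.72×10⁻⁹)³ = 3.078×10⁵ N/C.
√(1 + 3cos²40°) = √(1 + 3·0.5868) = √2.7605 ≈ 1.6615.
E ≈ 3.078×10⁵ × 1.661 = 5.114×10⁵ N/C.

E ≈ 5.11×10⁵ N/C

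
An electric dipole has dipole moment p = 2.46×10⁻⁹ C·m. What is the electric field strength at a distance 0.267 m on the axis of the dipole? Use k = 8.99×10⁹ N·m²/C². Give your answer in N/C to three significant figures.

E ≈ 2320 N/C

On the dipole axis E = 2kp/r³.
E = 2·(8.99×10⁹)(2.46×10⁻⁹) / (0.267)³ = 2324 N/C.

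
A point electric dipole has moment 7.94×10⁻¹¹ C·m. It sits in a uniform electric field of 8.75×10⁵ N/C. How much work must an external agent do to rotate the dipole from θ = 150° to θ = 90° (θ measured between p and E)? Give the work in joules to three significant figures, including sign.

W ≈ -6.02×10⁻⁵ J

W_ext = ΔU = U(θ₂) − U(θ₁) = −pE cosθ₂ − (−pE cosθ₁) = pE(cosθ₁ − cosθ₂).
W = (7.94×10⁻¹¹)(8.75×10⁵)·(cos150° − cos90°) = (6.948×10⁻⁵)·(-0.8660) = -6.017×10⁻⁵ J.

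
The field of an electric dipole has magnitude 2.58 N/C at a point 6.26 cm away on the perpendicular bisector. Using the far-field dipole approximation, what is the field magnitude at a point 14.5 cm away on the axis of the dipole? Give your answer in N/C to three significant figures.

E ≈ 0.415 N/C

Dipole fields scale as 1/r³ in the far field.
The axial field is twice the equatorial field at the same r, so the geometry factor is 2/1.
E₂ = E₁ · (2/1) · (r₁/r₂)³ = 2.58 · 2 · (6.26/14.5)³.
(r₁/r₂)³ = (0.4317)³ = 0.08047.
E₂ ≈ 0.4152 N/C.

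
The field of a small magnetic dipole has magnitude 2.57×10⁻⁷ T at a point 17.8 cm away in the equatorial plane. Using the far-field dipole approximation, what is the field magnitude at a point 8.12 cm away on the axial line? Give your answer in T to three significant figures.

Dipole fields scale as 1/r³ in the far field.
The axial field is twice the equatorial field at the same r, so the geometry factor is 2/1.
B₂ = B₁ · (2/1) · (r₁/r₂)³ = 2.57×10⁻⁷ · 2 · (17.8/8.12)³.
(r₁/r₂)³ = (2.192)³ = 10.53.
B₂ ≈ 5.414×10⁻⁶ T.

B ≈ 5.41×10⁻⁶ T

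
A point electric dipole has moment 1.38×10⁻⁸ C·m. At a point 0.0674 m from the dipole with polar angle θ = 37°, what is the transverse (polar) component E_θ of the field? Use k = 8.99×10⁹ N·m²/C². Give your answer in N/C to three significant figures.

For a dipole, E_θ = (kp sinθ)/r³.
kp/r³ = (8.99×10⁹)(1.38×10⁻⁸)/(0.0674)³ = 4.052×10⁵ N/C.
E_θ = 4.052×10⁵·sin37° = 2.438×10⁵ N/C.

E_θ ≈ 2.44×10⁵ N/C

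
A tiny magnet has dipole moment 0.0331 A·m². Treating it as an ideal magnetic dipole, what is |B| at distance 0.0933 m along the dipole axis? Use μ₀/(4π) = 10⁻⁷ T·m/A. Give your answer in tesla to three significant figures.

B ≈ 8.15×10⁻⁶ T

On axis B = (μ₀/4π)·2m/r³.
B = 2·(10⁻⁷)·(0.0331) / (0.0933)³ = 8.151×10⁻⁶ T.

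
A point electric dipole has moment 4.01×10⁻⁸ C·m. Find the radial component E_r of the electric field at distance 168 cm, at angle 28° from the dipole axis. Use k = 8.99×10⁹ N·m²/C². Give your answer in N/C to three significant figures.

E_r ≈ 134 N/C

For a dipole, E_r = (2kp cosθ)/r³.
kp/r³ = (8.99×10⁹)(4.01×10⁻⁸)/(1.68)³ = 76.03 N/C.
E_r = 2·76.03·cos28° = 134.3 N/C.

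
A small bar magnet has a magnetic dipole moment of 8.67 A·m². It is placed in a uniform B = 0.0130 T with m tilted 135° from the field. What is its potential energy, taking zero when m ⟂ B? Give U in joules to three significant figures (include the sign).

U ≈ 0.0797 J

U = −m·B = −mB cosθ.
U = −(8.67)(0.0130)·cos135° = 0.07970 J.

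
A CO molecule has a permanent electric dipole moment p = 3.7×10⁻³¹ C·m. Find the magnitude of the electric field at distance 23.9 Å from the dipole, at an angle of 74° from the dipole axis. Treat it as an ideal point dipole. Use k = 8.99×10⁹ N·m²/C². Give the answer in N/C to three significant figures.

E ≈ 2.70×10⁵ N/C

At angle θ the dipole field magnitude is E = (kp/r³)·√(1 + 3cos²θ).
kp/r³ = (8.99×10⁹)(3.70×10⁻³¹) / (2.39×10⁻⁹)³ = 2.437×10⁵ N/C.
√(1 + 3cos²74°) = √(1 + 3·0.0760) = √1.2279 ≈ 1.1081.
E ≈ 2.437×10⁵ × 1.108 = 2.700×10⁵ N/C.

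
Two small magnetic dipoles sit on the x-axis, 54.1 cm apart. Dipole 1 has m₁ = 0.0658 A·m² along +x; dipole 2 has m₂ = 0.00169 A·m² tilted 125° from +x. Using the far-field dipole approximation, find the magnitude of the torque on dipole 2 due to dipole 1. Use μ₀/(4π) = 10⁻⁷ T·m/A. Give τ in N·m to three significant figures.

Dipole B is on the axis of dipole A, so B₁ there is axial: B₁ = (μ₀/4π)·2m₁/r³ along +x.
B₁ = 2(10⁻⁷)(0.0658)/(0.541)³ = 8.311×10⁻⁸ T.
τ = m₂ B₁ sinθ.
τ = (0.00169)(8.311×10⁻⁸)·sin125° = 1.151×10⁻¹⁰ N·m.

τ ≈ 1.15×10⁻¹⁰ N·m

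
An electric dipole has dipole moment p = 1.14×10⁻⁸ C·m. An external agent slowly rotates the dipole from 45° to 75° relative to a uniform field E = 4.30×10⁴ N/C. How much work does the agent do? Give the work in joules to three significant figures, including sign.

W_ext = ΔU = U(θ₂) − U(θ₁) = −pE cosθ₂ − (−pE cosθ₁) = pE(cosθ₁ − cosθ₂).
W = (1.14×10⁻⁸)(4.30×10⁴)·(cos45° − cos75°) = (4.902×10⁻⁴)·(+0.4483) = 2.198×10⁻⁴ J.

W ≈ 2.20×10⁻⁴ J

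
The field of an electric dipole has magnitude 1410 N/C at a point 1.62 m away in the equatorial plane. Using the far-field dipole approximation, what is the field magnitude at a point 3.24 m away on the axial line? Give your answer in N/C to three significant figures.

Dipole fields scale as 1/r³ in the far field.
The axial field is twice the equatorial field at the same r, so the geometry factor is 2/1.
E₂ = E₁ · (2/1) · (r₁/r₂)³ = 1410 · 2 · (1.62/3.24)³.
(r₁/r₂)³ = (0.5)³ = 0.125.
E₂ ≈ 352.5 N/C.

E ≈ 352 N/C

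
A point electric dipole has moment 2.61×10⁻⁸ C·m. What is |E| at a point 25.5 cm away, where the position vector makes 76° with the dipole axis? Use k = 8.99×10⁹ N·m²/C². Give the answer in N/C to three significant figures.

E ≈ 1.53×10⁴ N/C

At angle θ the dipole field magnitude is E = (kp/r³)·√(1 + 3cos²θ).
kp/r³ = (8.99×10⁹)(2.61×10⁻⁸) / (0.255)³ = 1.415×10⁴ N/C.
√(1 + 3cos²76°) = √(1 + 3·0.0585) = √1.1756 ≈ 1.0842.
E ≈ 1.415×10⁴ × 1.084 = 1.534×10⁴ N/C.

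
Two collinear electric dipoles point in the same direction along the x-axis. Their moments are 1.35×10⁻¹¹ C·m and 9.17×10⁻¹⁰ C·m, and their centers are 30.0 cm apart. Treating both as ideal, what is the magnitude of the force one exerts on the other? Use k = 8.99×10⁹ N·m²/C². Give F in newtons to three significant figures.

On-axis field of dipole 1 at distance r: E = 2kp₁/r³. Force on dipole 2 is F = p₂·dE/dr (gradient along axis).
dE/dr = −6kp₁/r⁴, so |F| = 6kp₁p₂/r⁴ (attractive for aligned moments).
F = 6(8.99×10⁹)(1.35×10⁻¹¹)(9.17×10⁻¹⁰)/(0.300)⁴ = 8.244×10⁻⁸ N.

F ≈ 8.24×10⁻⁸ N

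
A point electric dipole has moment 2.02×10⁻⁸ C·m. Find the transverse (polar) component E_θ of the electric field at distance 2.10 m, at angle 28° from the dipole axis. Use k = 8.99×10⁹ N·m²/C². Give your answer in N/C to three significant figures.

For a dipole, E_θ = (kp sinθ)/r³.
kp/r³ = (8.99×10⁹)(2.02×10⁻⁸)/(2.10)³ = 19.61 N/C.
E_θ = 19.61·sin28° = 9.206 N/C.

E_θ ≈ 9.21 N/C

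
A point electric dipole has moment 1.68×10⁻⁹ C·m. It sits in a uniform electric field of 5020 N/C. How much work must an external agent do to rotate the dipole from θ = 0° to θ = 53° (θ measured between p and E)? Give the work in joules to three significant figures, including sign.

W ≈ 3.36×10⁻⁶ J

W_ext = ΔU = U(θ₂) − U(θ₁) = −pE cosθ₂ − (−pE cosθ₁) = pE(cosθ₁ − cosθ₂).
W = (1.68×10⁻⁹)(5020)·(cos0° − cos53°) = (8.434×10⁻⁶)·(+0.3982) = 3.358×10⁻⁶ J.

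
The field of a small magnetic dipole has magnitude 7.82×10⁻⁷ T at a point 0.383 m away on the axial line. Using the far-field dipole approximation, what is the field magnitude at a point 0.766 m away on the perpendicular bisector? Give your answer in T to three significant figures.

B ≈ 4.89×10⁻⁸ T

Dipole fields scale as 1/r³ in the far field.
The axial field is twice the equatorial field at the same r, so the geometry factor is 1/2.
B₂ = B₁ · (1/2) · (r₁/r₂)³ = 7.82×10⁻⁷ · 0.5 · (0.383/0.766)³.
(r₁/r₂)³ = (0.5)³ = 0.125.
B₂ ≈ 4.888×10⁻⁸ T.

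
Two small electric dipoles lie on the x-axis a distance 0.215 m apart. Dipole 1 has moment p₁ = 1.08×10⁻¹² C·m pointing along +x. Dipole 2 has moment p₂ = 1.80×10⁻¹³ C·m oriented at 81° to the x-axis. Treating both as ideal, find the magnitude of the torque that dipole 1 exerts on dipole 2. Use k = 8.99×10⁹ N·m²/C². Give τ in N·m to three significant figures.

The second dipole sits on the axis of the first, so the field there is axial: E₁ = 2kp₁/r³ along +x.
E₁ = 2(8.99×10⁹)(1.08×10⁻¹²)/(0.215)³ = 1.954 N/C.
Torque on the second dipole: τ = p₂ E₁ sinθ.
τ = (1.80×10⁻¹³)(1.954)·sin81° = 3.474×10⁻¹³ N·m.

τ ≈ 3.47×10⁻¹³ N·m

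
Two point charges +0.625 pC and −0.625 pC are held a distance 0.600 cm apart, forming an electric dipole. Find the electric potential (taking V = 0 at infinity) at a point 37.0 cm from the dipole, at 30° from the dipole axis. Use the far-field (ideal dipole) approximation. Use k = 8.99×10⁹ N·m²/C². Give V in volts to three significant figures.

Dipole moment p = qd = (6.25×10⁻¹³ C)(0.00600 m) = 3.75×10⁻¹⁵ C·m.
The dipole potential is V = kp cosθ / r².
V = (8.99×10⁹)(3.75×10⁻¹⁵)·cos30° / (0.370)² = 2.133×10⁻⁴ V.

V ≈ 2.13×10⁻⁴ V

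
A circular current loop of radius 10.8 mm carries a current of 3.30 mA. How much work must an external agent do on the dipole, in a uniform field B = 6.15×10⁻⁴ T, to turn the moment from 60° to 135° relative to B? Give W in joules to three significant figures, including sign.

W ≈ 8.98×10⁻¹⁰ J

Magnetic moment m = IA = Iπa² = (0.00330)·π·(0.0108)² = 1.209×10⁻⁶ A·m².
W_ext = ΔU = −mB cosθ₂ + mB cosθ₁ = mB(cosθ₁ − cosθ₂).
W = (1.209×10⁻⁶)(6.15×10⁻⁴)·(cos60° − cos135°) = (7.435×10⁻¹⁰)·(+1.2071) = 8.975×10⁻¹⁰ J.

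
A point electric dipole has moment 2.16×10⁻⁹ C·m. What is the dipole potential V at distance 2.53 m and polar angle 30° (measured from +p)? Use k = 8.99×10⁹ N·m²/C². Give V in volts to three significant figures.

The dipole potential is V = kp cosθ / r².
V = (8.99×10⁹)(2.16×10⁻⁹)·cos30° / (2.53)² = 2.627 V.

V ≈ 2.63 V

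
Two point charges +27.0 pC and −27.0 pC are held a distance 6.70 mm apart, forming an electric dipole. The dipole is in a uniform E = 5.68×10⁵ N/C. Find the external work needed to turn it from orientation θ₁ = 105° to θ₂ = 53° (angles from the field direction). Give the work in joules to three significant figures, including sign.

W ≈ -8.84×10⁻⁸ J

Dipole moment p = qd = (2.70×10⁻¹¹ C)(0.00670 m) = 1.809×10⁻¹³ C·m.
W_ext = ΔU = U(θ₂) − U(θ₁) = −pE cosθ₂ − (−pE cosθ₁) = pE(cosθ₁ − cosθ₂).
W = (1.809×10⁻¹³)(5.68×10⁵)·(cos105° − cos53°) = (1.028×10⁻⁷)·(-0.8606) = -8.843×10⁻⁸ J.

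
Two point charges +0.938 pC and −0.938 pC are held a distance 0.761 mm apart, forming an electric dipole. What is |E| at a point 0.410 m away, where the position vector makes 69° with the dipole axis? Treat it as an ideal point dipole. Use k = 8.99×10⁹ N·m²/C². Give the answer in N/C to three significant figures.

Dipole moment p = qd = (9.38×10⁻¹³ C)(7.61×10⁻⁴ m) = 7.138×10⁻¹⁶ C·m.
At angle θ the dipole field magnitude is E = (kp/r³)·√(1 + 3cos²θ).
kp/r³ = (8.99×10⁹)(7.138×10⁻¹⁶) / (0.410)³ = 9.311×10⁻⁵ N/C.
√(1 + 3cos²69°) = √(1 + 3·0.1284) = √1.3853 ≈ 1.1770.
E ≈ 9.311×10⁻⁵ × 1.177 = 1.096×10⁻⁴ N/C.

E ≈ 1.10×10⁻⁴ N/C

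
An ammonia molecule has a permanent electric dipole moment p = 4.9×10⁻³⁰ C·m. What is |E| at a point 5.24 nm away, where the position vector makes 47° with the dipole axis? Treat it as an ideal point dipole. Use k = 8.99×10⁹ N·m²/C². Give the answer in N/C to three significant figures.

At angle θ the dipole field magnitude is E = (kp/r³)·√(1 + 3cos²θ).
kp/r³ = (8.99×10⁹)(4.90×10⁻³⁰) / (5.24×10⁻⁹)³ = 3.062×10⁵ N/C.
√(1 + 3cos²47°) = √(1 + 3·0.4651) = √2.3954 ≈ 1.5477.
E ≈ 3.062×10⁵ × 1.548 = 4.739×10⁵ N/C.

E ≈ 4.74×10⁵ N/C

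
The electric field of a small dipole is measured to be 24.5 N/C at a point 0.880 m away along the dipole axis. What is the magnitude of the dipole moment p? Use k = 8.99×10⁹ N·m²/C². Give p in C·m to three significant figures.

On axis E = 2kp/r³, so p = Er³/(2k).
p = (24.5)·(0.880)³ / (2·8.99×10⁹) = 9.286×10⁻¹⁰ C·m.

p ≈ 9.29×10⁻¹⁰ C·m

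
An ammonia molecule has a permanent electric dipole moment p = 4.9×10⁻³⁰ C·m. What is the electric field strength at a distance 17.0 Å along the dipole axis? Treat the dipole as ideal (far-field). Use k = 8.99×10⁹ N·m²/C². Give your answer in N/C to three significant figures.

On the dipole axis E = 2kp/r³.
E = 2·(8.99×10⁹)(4.90×10⁻³⁰) / (1.70×10⁻⁹)³ = 1.793×10⁷ N/C.

E ≈ 1.79×10⁷ N/C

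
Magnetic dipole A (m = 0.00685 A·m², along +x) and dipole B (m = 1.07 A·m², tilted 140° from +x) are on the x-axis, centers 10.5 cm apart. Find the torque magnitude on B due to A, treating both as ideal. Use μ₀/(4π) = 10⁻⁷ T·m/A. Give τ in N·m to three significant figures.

Dipole B is on the axis of dipole A, so B₁ there is axial: B₁ = (μ₀/4π)·2m₁/r³ along +x.
B₁ = 2(10⁻⁷)(0.00685)/(0.105)³ = 1.183×10⁻⁶ T.
τ = m₂ B₁ sinθ.
τ = (1.07)(1.183×10⁻⁶)·sin140° = 8.140×10⁻⁷ N·m.

τ ≈ 8.14×10⁻⁷ N·m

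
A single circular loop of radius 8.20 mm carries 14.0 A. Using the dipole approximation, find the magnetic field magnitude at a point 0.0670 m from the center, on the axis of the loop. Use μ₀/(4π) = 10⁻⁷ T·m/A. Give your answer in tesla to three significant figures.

B ≈ 1.97×10⁻⁶ T

Magnetic moment m = IA = Iπa² = (14.0)·π·(0.00820)² = 0.002957 A·m².
On axis B = (μ₀/4π)·2m/r³.
B = 2·(10⁻⁷)·(0.002957) / (0.0670)³ = 1.966×10⁻⁶ T.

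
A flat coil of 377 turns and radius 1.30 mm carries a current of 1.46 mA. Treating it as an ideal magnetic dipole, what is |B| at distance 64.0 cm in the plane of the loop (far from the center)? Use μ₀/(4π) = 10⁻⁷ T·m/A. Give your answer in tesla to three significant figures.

m = NIA = NIπa² = 377·(0.00146)·π·(0.00130)² = 2.922×10⁻⁶ A·m².
In the equatorial plane B = (μ₀/4π)·m/r³ (half the axial value).
B = (10⁻⁷)·(2.922×10⁻⁶) / (0.640)³ = 1.115×10⁻¹² T.

B ≈ 1.11×10⁻¹² T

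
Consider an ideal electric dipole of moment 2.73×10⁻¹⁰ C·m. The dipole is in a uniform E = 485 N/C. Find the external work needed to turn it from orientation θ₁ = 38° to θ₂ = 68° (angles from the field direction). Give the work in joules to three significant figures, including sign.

W ≈ 5.47×10⁻⁸ J

W_ext = ΔU = U(θ₂) − U(θ₁) = −pE cosθ₂ − (−pE cosθ₁) = pE(cosθ₁ − cosθ₂).
W = (2.73×10⁻¹⁰)(485)·(cos38° − cos68°) = (1.324×10⁻⁷)·(+0.4134) = 5.474×10⁻⁸ J.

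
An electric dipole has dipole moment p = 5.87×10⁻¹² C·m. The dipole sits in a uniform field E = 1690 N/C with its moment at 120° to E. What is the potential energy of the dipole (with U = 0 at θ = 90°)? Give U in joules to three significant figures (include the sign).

U ≈ 4.96×10⁻⁹ J

U = −p·E = −pE cosθ.
U = −(5.87×10⁻¹²)(1690)·cos120° = 4.960×10⁻⁹ J.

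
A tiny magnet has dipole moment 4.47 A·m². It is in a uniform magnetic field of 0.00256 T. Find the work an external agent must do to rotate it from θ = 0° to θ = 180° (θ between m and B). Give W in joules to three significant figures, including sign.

W ≈ 0.0229 J

W_ext = ΔU = −mB cosθ₂ + mB cosθ₁ = mB(cosθ₁ − cosθ₂).
W = (4.47)(0.00256)·(cos0° − cos180°) = (0.01144)·(+2.0000) = 0.02289 J.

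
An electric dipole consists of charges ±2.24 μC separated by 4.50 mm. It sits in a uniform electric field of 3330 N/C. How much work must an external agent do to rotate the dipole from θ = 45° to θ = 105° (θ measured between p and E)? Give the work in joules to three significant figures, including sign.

W ≈ 3.24×10⁻⁵ J

Dipole moment p = qd = (2.24×10⁻⁶ C)(0.00450 m) = 1.008×10⁻⁸ C·m.
W_ext = ΔU = U(θ₂) − U(θ₁) = −pE cosθ₂ − (−pE cosθ₁) = pE(cosθ₁ − cosθ₂).
W = (1.008×10⁻⁸)(3330)·(cos45° − cos105°) = (3.357×10⁻⁵)·(+0.9659) = 3.242×10⁻⁵ J.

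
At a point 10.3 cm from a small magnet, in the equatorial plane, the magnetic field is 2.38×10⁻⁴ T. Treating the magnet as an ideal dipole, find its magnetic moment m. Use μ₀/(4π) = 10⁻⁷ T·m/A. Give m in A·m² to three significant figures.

In the equatorial plane B = (μ₀/4π)·m/r³, so m = Br³·4π/(μ₀).
m = (2.38×10⁻⁴)·(0.103)³ / (10⁻⁷) = 2.601 A·m².

m ≈ 2.60 A·m²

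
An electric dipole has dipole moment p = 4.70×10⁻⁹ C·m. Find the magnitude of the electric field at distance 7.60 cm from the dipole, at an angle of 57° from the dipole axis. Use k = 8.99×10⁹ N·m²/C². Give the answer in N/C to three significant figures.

At angle θ the dipole field magnitude is E = (kp/r³)·√(1 + 3cos²θ).
kp/r³ = (8.99×10⁹)(4.70×10⁻⁹) / (0.0760)³ = 9.625×10⁴ N/C.
√(1 + 3cos²57°) = √(1 + 3·0.2966) = √1.8899 ≈ 1.3747.
E ≈ 9.625×10⁴ × 1.375 = 1.323×10⁵ N/C.

E ≈ 1.32×10⁵ N/C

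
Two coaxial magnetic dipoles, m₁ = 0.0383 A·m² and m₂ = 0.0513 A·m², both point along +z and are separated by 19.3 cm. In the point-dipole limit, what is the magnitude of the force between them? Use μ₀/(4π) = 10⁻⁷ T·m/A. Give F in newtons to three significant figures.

On-axis B of dipole 1: B = (μ₀/4π)·2m₁/r³. Force on dipole 2: F = m₂·dB/dr.
dB/dr = −(μ₀/4π)·6m₁/r⁴, so |F| = (μ₀/4π)·6m₁m₂/r⁴.
F = 6(10⁻⁷)(0.0383)(0.0513)/(0.193)⁴ = 8.496×10⁻⁷ N.

F ≈ 8.50×10⁻⁷ N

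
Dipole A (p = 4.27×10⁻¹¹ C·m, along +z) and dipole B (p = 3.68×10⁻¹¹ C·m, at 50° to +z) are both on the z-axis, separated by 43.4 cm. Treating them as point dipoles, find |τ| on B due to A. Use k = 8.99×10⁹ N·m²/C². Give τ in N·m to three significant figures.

τ ≈ 2.65×10⁻¹⁰ N·m

The second dipole sits on the axis of the first, so the field there is axial: E₁ = 2kp₁/r³ along +z.
E₁ = 2(8.99×10⁹)(4.27×10⁻¹¹)/(0.434)³ = 9.392 N/C.
Torque on the second dipole: τ = p₂ E₁ sinθ.
τ = (3.68×10⁻¹¹)(9.392)·sin50° = 2.648×10⁻¹⁰ N·m.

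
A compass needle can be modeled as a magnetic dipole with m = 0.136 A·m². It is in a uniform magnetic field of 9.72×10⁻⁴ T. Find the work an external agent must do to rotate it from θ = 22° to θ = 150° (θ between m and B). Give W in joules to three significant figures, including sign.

W_ext = ΔU = −mB cosθ₂ + mB cosθ₁ = mB(cosθ₁ − cosθ₂).
W = (0.136)(9.72×10⁻⁴)·(cos22° − cos150°) = (1.322×10⁻⁴)·(+1.7932) = 2.370×10⁻⁴ J.

W ≈ 2.37×10⁻⁴ J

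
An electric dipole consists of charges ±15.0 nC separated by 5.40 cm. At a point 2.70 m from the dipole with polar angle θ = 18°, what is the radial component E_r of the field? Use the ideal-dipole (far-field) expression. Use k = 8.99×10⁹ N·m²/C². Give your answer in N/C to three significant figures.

E_r ≈ 0.704 N/C

Dipole moment p = qd = (1.50×10⁻⁸ C)(0.0540 m) = 8.10×10⁻¹⁰ C·m.
For a dipole, E_r = (2kp cosθ)/r³.
kp/r³ = (8.99×10⁹)(8.10×10⁻¹⁰)/(2.70)³ = 0.3700 N/C.
E_r = 2·0.3700·cos18° = 0.7037 N/C.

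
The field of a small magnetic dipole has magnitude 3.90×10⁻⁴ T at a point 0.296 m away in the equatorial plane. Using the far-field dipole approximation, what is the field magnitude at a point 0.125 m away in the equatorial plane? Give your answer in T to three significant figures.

B ≈ 0.00518 T

Dipole fields scale as 1/r³ in the far field; the geometry is the same at both points.
B₂ = B₁ · (r₁/r₂)³ = 3.90×10⁻⁴ · (0.296/0.125)³.
(r₁/r₂)³ = (2.368)³ = 13.28.
B₂ ≈ 0.005179 T.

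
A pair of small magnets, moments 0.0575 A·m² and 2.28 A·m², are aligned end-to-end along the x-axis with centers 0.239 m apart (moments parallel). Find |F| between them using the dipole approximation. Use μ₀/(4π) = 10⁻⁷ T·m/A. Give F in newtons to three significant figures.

On-axis B of dipole 1: B = (μ₀/4π)·2m₁/r³. Force on dipole 2: F = m₂·dB/dr.
dB/dr = −(μ₀/4π)·6m₁/r⁴, so |F| = (μ₀/4π)·6m₁m₂/r⁴.
F = 6(10⁻⁷)(0.0575)(2.28)/(0.239)⁴ = 2.411×10⁻⁵ N.

F ≈ 2.41×10⁻⁵ N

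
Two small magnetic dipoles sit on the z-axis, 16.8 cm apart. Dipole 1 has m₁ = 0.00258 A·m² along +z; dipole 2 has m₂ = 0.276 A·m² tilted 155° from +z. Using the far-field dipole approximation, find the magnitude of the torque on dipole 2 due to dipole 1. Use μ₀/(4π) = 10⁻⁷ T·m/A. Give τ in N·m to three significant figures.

Dipole B is on the axis of dipole A, so B₁ there is axial: B₁ = (μ₀/4π)·2m₁/r³ along +z.
B₁ = 2(10⁻⁷)(0.00258)/(0.168)³ = 1.088×10⁻⁷ T.
τ = m₂ B₁ sinθ.
τ = (0.276)(1.088×10⁻⁷)·sin155° = 1.269×10⁻⁸ N·m.

τ ≈ 1.27×10⁻⁸ N·m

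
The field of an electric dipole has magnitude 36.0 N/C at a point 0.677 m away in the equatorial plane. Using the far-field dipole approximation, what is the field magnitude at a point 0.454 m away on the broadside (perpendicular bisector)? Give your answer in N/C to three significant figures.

Dipole fields scale as 1/r³ in the far field; the geometry is the same at both points.
E₂ = E₁ · (r₁/r₂)³ = 36.0 · (0.677/0.454)³.
(r₁/r₂)³ = (1.491)³ = 3.316.
E₂ ≈ 119.4 N/C.

E ≈ 119 N/C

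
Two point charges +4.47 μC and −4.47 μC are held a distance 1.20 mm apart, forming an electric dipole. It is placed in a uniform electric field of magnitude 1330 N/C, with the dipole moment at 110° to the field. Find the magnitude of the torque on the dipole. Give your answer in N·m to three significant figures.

τ ≈ 6.70×10⁻⁶ N·m

Dipole moment p = qd = (4.47×10⁻⁶ C)(0.00120 m) = 5.364×10⁻⁹ C·m.
Torque on an electric dipole: τ = pE sinθ.
τ = (5.364×10⁻⁹)(1330)·sin110° = 6.704×10⁻⁶ N·m.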